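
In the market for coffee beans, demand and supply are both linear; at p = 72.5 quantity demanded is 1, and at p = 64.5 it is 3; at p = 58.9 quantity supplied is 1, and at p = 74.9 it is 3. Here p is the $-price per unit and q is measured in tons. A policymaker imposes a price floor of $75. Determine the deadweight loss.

$18.55

Demand slope = (64.5 − 72.5)/(3 − 1) = −4, so p = 76.5 − 4q.
Supply slope = (74.9 − 58.9)/(3 − 1) = 8, so p = 50.9 + 8q.
Competitive equilibrium: 76.5 − 4q = 50.9 + 8q → q* = 2.1333, p* = 67.9667.
At the floor p = 75, quantity demanded = (76.5 − 75)/4 = 0.375.
Sellers' marginal cost at q' = 0.375: 50.9 + 8·0.375 = 53.9.
Δq = 2.1333 − 0.375 = 1.7583; wedge = 75 − 53.9 = 21.1.
The triangle = ½ × 1.7583 × 21.1 = $18.55.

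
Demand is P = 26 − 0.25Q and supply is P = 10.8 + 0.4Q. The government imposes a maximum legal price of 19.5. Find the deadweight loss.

0.87

Competitive equilibrium: 26 − 0.25Q = 10.8 + 0.4Q → Q* = 23.3846, P* = 20.1538.
At the ceiling P = 19.5, quantity supplied = (19.5 − 10.8)/0.4 = 21.75.
Willingness to pay at Q' = 21.75: 26 − 0.25·21.75 = 20.5625.
ΔQ = 23.3846 − 21.75 = 1.6346; wedge = 20.5625 − 19.5 = 1.0625.
The triangle = ½ × 1.6346 × 1.0625 = 0.87.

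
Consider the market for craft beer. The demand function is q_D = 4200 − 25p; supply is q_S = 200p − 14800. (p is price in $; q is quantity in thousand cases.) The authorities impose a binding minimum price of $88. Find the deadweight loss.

$177.78 thousand

In inverse form: demand p = 168 − 0.04q, supply p = 74 + 0.005q.
Competitive equilibrium: 168 − 0.04q = 74 + 0.005q → q* = 2088.8889, p* = 84.4444.
At the floor p = 88, quantity demanded = (168 − 88)/0.04 = 2000.
Sellers' marginal cost at q' = 2000: 74 + 0.005·2000 = 84.
Δq = 2088.8889 − 2000 = 88.8889; wedge = 88 − 84 = 4.
DWL = ½ × 88.8889 × 4 = $177.78 thousand.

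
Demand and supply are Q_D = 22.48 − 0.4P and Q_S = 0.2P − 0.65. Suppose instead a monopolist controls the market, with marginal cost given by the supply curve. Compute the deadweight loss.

In inverse form: demand P = 56.2 − 2.5Q, supply P = 3.25 + 5Q.
Competitive equilibrium: 56.2 − 2.5Q = 3.25 + 5Q → Q* = 7.06, P* = 38.55.
Marginal revenue: MR = 56.2 − 5Q. Set MR = MC: 56.2 − 5Q = 3.25 + 5Q → Q_m = 5.295.
Price P_m = 56.2 − 2.5·5.295 = 42.9625; MC(Q_m) = 3.25 + 5·5.295 = 29.725.
Competitive Q* = 7.06, so ΔQ = 1.765; wedge = 42.9625 − 29.725 = 13.2375.
DWL = ½ × 1.765 × 13.2375 = 11.68.

11.68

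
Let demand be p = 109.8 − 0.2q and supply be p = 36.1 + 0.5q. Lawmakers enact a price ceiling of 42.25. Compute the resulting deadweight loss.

Competitive equilibrium: 109.8 − 0.2q = 36.1 + 0.5q → q* = 105.2857, p* = 88.7429.
At the ceiling p = 42.25, quantity supplied = (42.25 − 36.1)/0.5 = 12.3.
Willingness to pay at q' = 12.3: 109.8 − 0.2·12.3 = 107.34.
Δq = 105.2857 − 12.3 = 92.9857; wedge = 107.34 − 42.25 = 65.09.
The triangle = ½ × 92.9857 × 65.09 = 3026.22.

3026.22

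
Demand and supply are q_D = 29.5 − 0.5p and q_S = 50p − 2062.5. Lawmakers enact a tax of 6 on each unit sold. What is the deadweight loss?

8.91

In inverse form: demand p = 59 − 2q, supply p = 41.25 + 0.02q.
Competitive equilibrium: 59 − 2q = 41.25 + 0.02q → q* = 8.7871, p* = 41.4257.
With the tax, the buyer price exceeds the seller price by 6: (59 − 2q) − (41.25 + 0.02q) = 6 → q' = 5.8168.
Δq = 8.7871 − 5.8168 = 2.9703; the wedge equals the tax, 6.
The triangle = ½ × 2.9703 × 6 = 8.91.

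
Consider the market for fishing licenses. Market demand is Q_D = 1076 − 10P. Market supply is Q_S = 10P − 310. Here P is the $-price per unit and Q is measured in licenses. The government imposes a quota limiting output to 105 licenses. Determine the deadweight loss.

$7728.40

In inverse form: demand P = 107.6 − 0.1Q, supply P = 31 + 0.1Q.
Competitive equilibrium: 107.6 − 0.1Q = 31 + 0.1Q → Q* = 383, P* = 69.3.
At Q = 105: demand price = 107.6 − 0.1·105 = 97.1; supply price = 31 + 0.1·105 = 41.5.
ΔQ = 383 − 105 = 278; wedge = 97.1 − 41.5 = 55.6.
Deadweight loss = ½ × 278 × 55.6 = $7728.40.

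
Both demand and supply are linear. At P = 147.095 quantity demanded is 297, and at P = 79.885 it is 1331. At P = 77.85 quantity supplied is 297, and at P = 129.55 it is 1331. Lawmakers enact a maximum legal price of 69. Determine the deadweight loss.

34905.04

Demand slope = (79.885 − 147.095)/(1331 − 297) = −0.065, so P = 166.4 − 0.065Q.
Supply slope = (129.55 − 77.85)/(1331 − 297) = 0.05, so P = 63 + 0.05Q.
Competitive equilibrium: 166.4 − 0.065Q = 63 + 0.05Q → Q* = 899.1304, P* = 107.9565.
At the ceiling P = 69, quantity supplied = (69 − 63)/0.05 = 120.
Willingness to pay at Q' = 120: 166.4 − 0.065·120 = 158.6.
ΔQ = 899.1304 − 120 = 779.1304; wedge = 158.6 − 69 = 89.6.
The triangle = ½ × 779.1304 × 89.6 = 34905.04.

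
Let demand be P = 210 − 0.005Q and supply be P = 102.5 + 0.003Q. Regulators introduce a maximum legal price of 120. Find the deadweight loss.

231293.40

Competitive equilibrium: 210 − 0.005Q = 102.5 + 0.003Q → Q* = 13437.5, P* = 142.8125.
At the ceiling P = 120, quantity supplied = (120 − 102.5)/0.003 = 5833.333333.
Willingness to pay at Q' = 5833.333333: 210 − 0.005·5833.333333 = 180.833333.
ΔQ = 13437.5 − 5833.333333 = 7604.166667; wedge = 180.833333 − 120 = 60.833333.
Welfare loss = ½ × 7604.166667 × 60.833333 = 231293.40.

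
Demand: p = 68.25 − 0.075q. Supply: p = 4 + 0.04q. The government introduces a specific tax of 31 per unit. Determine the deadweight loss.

Competitive equilibrium: 68.25 − 0.075q = 4 + 0.04q → q* = 558.6957, p* = 26.3478.
With the tax, the buyer price exceeds the seller price by 31: (68.25 − 0.075q) − (4 + 0.04q) = 31 → q' = 289.1304.
Δq = 558.6957 − 289.1304 = 269.5653; the wedge equals the tax, 31.
Welfare loss = ½ × 269.5653 × 31 = 4178.26.

4178.26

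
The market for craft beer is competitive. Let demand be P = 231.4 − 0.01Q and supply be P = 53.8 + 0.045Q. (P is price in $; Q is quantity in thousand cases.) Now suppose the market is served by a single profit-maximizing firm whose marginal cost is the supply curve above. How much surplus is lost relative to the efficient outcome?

$6786.82 thousand

Competitive equilibrium: 231.4 − 0.01Q = 53.8 + 0.045Q → Q* = 3229.09091, P* = 199.10909.
Marginal revenue: MR = 231.4 − 0.02Q. Set MR = MC: 231.4 − 0.02Q = 53.8 + 0.045Q → Q_m = 2732.30769.
Price P_m = 231.4 − 0.01·2732.30769 = 204.07692; MC(Q_m) = 53.8 + 0.045·2732.30769 = 176.75385.
Competitive Q* = 3229.09091, so ΔQ = 496.78322; wedge = 204.07692 − 176.75385 = 27.32307.
Deadweight loss = ½ × 496.78322 × 27.32307 = $6786.82 thousand.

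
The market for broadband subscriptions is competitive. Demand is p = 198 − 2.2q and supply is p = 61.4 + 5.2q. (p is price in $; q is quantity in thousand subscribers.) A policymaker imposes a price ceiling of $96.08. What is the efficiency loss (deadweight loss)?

$514.34 thousand

Competitive equilibrium: 198 − 2.2q = 61.4 + 5.2q → q* = 18.4595, p* = 157.3892.
At the ceiling p = 96.08, quantity supplied = (96.08 − 61.4)/5.2 = 6.6692.
Willingness to pay at q' = 6.6692: 198 − 2.2·6.6692 = 183.3278.
Δq = 18.4595 − 6.6692 = 11.7903; wedge = 183.3278 − 96.08 = 87.2478.
Welfare loss = ½ × 11.7903 × 87.2478 = $514.34 thousand.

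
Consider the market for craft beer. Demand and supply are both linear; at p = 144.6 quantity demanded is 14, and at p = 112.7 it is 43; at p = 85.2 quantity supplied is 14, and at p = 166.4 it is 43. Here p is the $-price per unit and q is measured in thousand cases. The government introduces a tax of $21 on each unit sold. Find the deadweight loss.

Demand slope = (112.7 − 144.6)/(43 − 14) = −1.1, so p = 160 − 1.1q.
Supply slope = (166.4 − 85.2)/(43 − 14) = 2.8, so p = 46 + 2.8q.
Competitive equilibrium: 160 − 1.1q = 46 + 2.8q → q* = 29.2308, p* = 127.8462.
With the tax, the buyer price exceeds the seller price by 21: (160 − 1.1q) − (46 + 2.8q) = 21 → q' = 23.8462.
Δq = 29.2308 − 23.8462 = 5.3846; the wedge equals the tax, 21.
DWL = ½ × 5.3846 × 21 = $56.54 thousand.

$56.54 thousand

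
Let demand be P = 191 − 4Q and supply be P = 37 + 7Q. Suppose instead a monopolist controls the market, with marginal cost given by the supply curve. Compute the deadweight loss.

76.66

Competitive equilibrium: 191 − 4Q = 37 + 7Q → Q* = 14, P* = 135.
Marginal revenue: MR = 191 − 8Q. Set MR = MC: 191 − 8Q = 37 + 7Q → Q_m = 10.2667.
Price P_m = 191 − 4·10.2667 = 149.9332; MC(Q_m) = 37 + 7·10.2667 = 108.8669.
Competitive Q* = 14, so ΔQ = 3.7333; wedge = 149.9332 − 108.8669 = 41.0663.
Welfare loss = ½ × 3.7333 × 41.0663 = 76.66.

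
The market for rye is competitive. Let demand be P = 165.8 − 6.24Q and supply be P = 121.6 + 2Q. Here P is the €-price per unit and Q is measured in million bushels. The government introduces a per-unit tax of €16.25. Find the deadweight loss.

€16.02 million

Competitive equilibrium: 165.8 − 6.24Q = 121.6 + 2Q → Q* = 5.3641, P* = 132.3282.
With the tax, the buyer price exceeds the seller price by 16.25: (165.8 − 6.24Q) − (121.6 + 2Q) = 16.25 → Q' = 3.392.
ΔQ = 5.3641 − 3.392 = 1.9721; the wedge equals the tax, 16.25.
DWL = ½ × 1.9721 × 16.25 = €16.02 million.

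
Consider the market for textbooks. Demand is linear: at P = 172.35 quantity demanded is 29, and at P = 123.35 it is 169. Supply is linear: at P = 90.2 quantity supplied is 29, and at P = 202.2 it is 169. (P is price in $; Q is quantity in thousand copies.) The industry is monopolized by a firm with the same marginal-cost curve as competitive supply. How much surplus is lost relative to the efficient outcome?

$315.78 thousand

Demand slope = (123.35 − 172.35)/(169 − 29) = −0.35, so P = 182.5 − 0.35Q.
Supply slope = (202.2 − 90.2)/(169 − 29) = 0.8, so P = 67 + 0.8Q.
Competitive equilibrium: 182.5 − 0.35Q = 67 + 0.8Q → Q* = 100.4348, P* = 147.3478.
Marginal revenue: MR = 182.5 − 0.7Q. Set MR = MC: 182.5 − 0.7Q = 67 + 0.8Q → Q_m = 77.
Price P_m = 182.5 − 0.35·77 = 155.55; MC(Q_m) = 67 + 0.8·77 = 128.6.
Competitive Q* = 100.4348, so ΔQ = 23.4348; wedge = 155.55 − 128.6 = 26.95.
DWL = ½ × 23.4348 × 26.95 = $315.78 thousand.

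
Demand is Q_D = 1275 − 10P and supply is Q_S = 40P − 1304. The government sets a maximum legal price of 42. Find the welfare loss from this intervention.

In inverse form: demand P = 127.5 − 0.1Q, supply P = 32.6 + 0.025Q.
Competitive equilibrium: 127.5 − 0.1Q = 32.6 + 0.025Q → Q* = 759.2, P* = 51.58.
At the ceiling P = 42, quantity supplied = (42 − 32.6)/0.025 = 376.
Willingness to pay at Q' = 376: 127.5 − 0.1·376 = 89.9.
ΔQ = 759.2 − 376 = 383.2; wedge = 89.9 − 42 = 47.9.
DWL = ½ × 383.2 × 47.9 = 9177.64.

9177.64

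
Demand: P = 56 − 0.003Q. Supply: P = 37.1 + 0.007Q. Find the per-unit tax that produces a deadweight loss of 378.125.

Competitive equilibrium: 56 − 0.003Q = 37.1 + 0.007Q → Q* = 1890, P* = 50.33.
A tax t gives ΔQ = t/0.01 and wedge t, so DWL = t²/0.02.
t²/0.02 = 378.125 → t² = 7.5625 → t = 2.75.

2.75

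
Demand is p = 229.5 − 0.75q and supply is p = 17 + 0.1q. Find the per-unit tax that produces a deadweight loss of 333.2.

23.8

Competitive equilibrium: 229.5 − 0.75q = 17 + 0.1q → q* = 250, p* = 42.
A tax t gives Δq = t/0.85 and wedge t, so DWL = t²/1.7.
t²/1.7 = 333.2 → t² = 566.44 → t = 23.8.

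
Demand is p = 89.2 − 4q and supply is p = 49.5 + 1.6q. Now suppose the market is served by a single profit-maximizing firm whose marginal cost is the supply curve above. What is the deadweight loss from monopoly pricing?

Competitive equilibrium: 89.2 − 4q = 49.5 + 1.6q → q* = 7.0893, p* = 60.8429.
Marginal revenue: MR = 89.2 − 8q. Set MR = MC: 89.2 − 8q = 49.5 + 1.6q → q_m = 4.1354.
Price p_m = 89.2 − 4·4.1354 = 72.6584; MC(q_m) = 49.5 + 1.6·4.1354 = 56.1166.
Competitive q* = 7.0893, so Δq = 2.9539; wedge = 72.6584 − 56.1166 = 16.5418.
The triangle = ½ × 2.9539 × 16.5418 = 24.43.

24.43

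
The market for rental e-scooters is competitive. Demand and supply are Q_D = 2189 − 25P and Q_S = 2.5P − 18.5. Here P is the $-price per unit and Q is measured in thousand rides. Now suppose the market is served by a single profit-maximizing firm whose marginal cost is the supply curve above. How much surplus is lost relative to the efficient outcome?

In inverse form: demand P = 87.56 − 0.04Q, supply P = 7.4 + 0.4Q.
Competitive equilibrium: 87.56 − 0.04Q = 7.4 + 0.4Q → Q* = 182.1818, P* = 80.2727.
Marginal revenue: MR = 87.56 − 0.08Q. Set MR = MC: 87.56 − 0.08Q = 7.4 + 0.4Q → Q_m = 167.
Price P_m = 87.56 − 0.04·167 = 80.88; MC(Q_m) = 7.4 + 0.4·167 = 74.2.
Competitive Q* = 182.1818, so ΔQ = 15.1818; wedge = 80.88 − 74.2 = 6.68.
The triangle = ½ × 15.1818 × 6.68 = $50.71 thousand.

$50.71 thousand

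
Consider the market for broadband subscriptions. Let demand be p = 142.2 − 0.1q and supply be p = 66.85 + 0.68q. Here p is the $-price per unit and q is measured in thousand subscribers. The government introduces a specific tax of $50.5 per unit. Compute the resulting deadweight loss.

$1634.78 thousand

Competitive equilibrium: 142.2 − 0.1q = 66.85 + 0.68q → q* = 96.6026, p* = 132.5397.
With the tax, the buyer price exceeds the seller price by 50.5: (142.2 − 0.1q) − (66.85 + 0.68q) = 50.5 → q' = 31.859.
Δq = 96.6026 − 31.859 = 64.7436; the wedge equals the tax, 50.5.
Deadweight loss = ½ × 64.7436 × 50.5 = $1634.78 thousand.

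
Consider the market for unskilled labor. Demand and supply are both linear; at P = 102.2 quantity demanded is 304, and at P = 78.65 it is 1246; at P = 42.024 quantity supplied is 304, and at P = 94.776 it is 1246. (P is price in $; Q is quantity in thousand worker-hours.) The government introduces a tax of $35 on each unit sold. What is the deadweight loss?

Demand slope = (78.65 − 102.2)/(1246 − 304) = −0.025, so P = 109.8 − 0.025Q.
Supply slope = (94.776 − 42.024)/(1246 − 304) = 0.056, so P = 25 + 0.056Q.
Competitive equilibrium: 109.8 − 0.025Q = 25 + 0.056Q → Q* = 1046.9136, P* = 83.6272.
With the tax, the buyer price exceeds the seller price by 35: (109.8 − 0.025Q) − (25 + 0.056Q) = 35 → Q' = 614.8148.
ΔQ = 1046.9136 − 614.8148 = 432.0988; the wedge equals the tax, 35.
Welfare loss = ½ × 432.0988 × 35 = $7561.73 thousand.

$7561.73 thousand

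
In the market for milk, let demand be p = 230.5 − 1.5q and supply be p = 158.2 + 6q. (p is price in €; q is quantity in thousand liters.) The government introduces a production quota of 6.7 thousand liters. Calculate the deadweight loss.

Competitive equilibrium: 230.5 − 1.5q = 158.2 + 6q → q* = 9.64, p* = 216.04.
At q = 6.7: demand price = 230.5 − 1.5·6.7 = 220.45; supply price = 158.2 + 6·6.7 = 198.4.
Δq = 9.64 − 6.7 = 2.94; wedge = 220.45 − 198.4 = 22.05.
Deadweight loss = ½ × 2.94 × 22.05 = €32.41 thousand.

€32.41 thousand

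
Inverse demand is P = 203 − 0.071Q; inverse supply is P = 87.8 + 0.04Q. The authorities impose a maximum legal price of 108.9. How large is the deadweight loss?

Competitive equilibrium: 203 − 0.071Q = 87.8 + 0.04Q → Q* = 1037.8378, P* = 129.3135.
At the ceiling P = 108.9, quantity supplied = (108.9 − 87.8)/0.04 = 527.5.
Willingness to pay at Q' = 527.5: 203 − 0.071·527.5 = 165.5475.
ΔQ = 1037.8378 − 527.5 = 510.3378; wedge = 165.5475 − 108.9 = 56.6475.
DWL = ½ × 510.3378 × 56.6475 = 14454.68.

14454.68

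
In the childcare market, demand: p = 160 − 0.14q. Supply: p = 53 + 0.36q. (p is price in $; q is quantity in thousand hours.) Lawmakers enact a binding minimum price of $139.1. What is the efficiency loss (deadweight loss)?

$1046.98 thousand

Competitive equilibrium: 160 − 0.14q = 53 + 0.36q → q* = 214, p* = 130.04.
At the floor p = 139.1, quantity demanded = (160 − 139.1)/0.14 = 149.2857.
Sellers' marginal cost at q' = 149.2857: 53 + 0.36·149.2857 = 106.7429.
Δq = 214 − 149.2857 = 64.7143; wedge = 139.1 − 106.7429 = 32.3571.
DWL = ½ × 64.7143 × 32.3571 = $1046.98 thousand.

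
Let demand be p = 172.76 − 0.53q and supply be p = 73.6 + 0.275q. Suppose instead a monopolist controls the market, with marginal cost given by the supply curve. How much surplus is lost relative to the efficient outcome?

962.58

Competitive equilibrium: 172.76 − 0.53q = 73.6 + 0.275q → q* = 123.1801, p* = 107.4745.
Marginal revenue: MR = 172.76 − 1.06q. Set MR = MC: 172.76 − 1.06q = 73.6 + 0.275q → q_m = 74.2772.
Price p_m = 172.76 − 0.53·74.2772 = 133.3931; MC(q_m) = 73.6 + 0.275·74.2772 = 94.0262.
Competitive q* = 123.1801, so Δq = 48.9029; wedge = 133.3931 − 94.0262 = 39.3669.
Welfare loss = ½ × 48.9029 × 39.3669 = 962.58.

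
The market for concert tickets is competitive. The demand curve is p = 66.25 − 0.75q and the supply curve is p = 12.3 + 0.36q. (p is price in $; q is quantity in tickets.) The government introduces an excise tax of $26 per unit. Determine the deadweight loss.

Competitive equilibrium: 66.25 − 0.75q = 12.3 + 0.36q → q* = 48.6036, p* = 29.7973.
With the tax, the buyer price exceeds the seller price by 26: (66.25 − 0.75q) − (12.3 + 0.36q) = 26 → q' = 25.1802.
Δq = 48.6036 − 25.1802 = 23.4234; the wedge equals the tax, 26.
The triangle = ½ × 23.4234 × 26 = $304.50.

$304.50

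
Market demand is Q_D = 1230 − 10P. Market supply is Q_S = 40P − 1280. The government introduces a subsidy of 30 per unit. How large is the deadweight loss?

3600

In inverse form: demand P = 123 − 0.1Q, supply P = 32 + 0.025Q.
Competitive equilibrium: 123 − 0.1Q = 32 + 0.025Q → Q* = 728, P* = 50.2.
The subsidy lowers effective supply by 30: P = 2 + 0.025Q.
New quantity: 123 − 0.1Q = 2 + 0.025Q → Q' = 968.
Overproduction ΔQ = 968 − 728 = 240; wedge = subsidy = 30.
Deadweight loss = ½ × 240 × 30 = 3600.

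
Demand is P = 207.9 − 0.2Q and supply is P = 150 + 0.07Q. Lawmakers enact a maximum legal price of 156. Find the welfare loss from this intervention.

2237.15

Competitive equilibrium: 207.9 − 0.2Q = 150 + 0.07Q → Q* = 214.44444, P* = 165.01111.
At the ceiling P = 156, quantity supplied = (156 − 150)/0.07 = 85.71429.
Willingness to pay at Q' = 85.71429: 207.9 − 0.2·85.71429 = 190.75714.
ΔQ = 214.44444 − 85.71429 = 128.73015; wedge = 190.75714 − 156 = 34.75714.
DWL = ½ × 128.73015 × 34.75714 = 2237.15.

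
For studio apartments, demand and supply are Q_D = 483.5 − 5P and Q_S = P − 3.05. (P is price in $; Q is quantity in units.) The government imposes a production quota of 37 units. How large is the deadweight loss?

In inverse form: demand P = 96.7 − 0.2Q, supply P = 3.05 + Q.
Competitive equilibrium: 96.7 − 0.2Q = 3.05 + Q → Q* = 78.0417, P* = 81.0917.
At Q = 37: demand price = 96.7 − 0.2·37 = 89.3; supply price = 3.05 + 1·37 = 40.05.
ΔQ = 78.0417 − 37 = 41.0417; wedge = 89.3 − 40.05 = 49.25.
Deadweight loss = ½ × 41.0417 × 49.25 = $1010.65.

$1010.65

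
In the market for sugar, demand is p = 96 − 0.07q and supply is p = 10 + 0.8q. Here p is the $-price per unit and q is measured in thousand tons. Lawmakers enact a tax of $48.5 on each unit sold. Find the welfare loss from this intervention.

Competitive equilibrium: 96 − 0.07q = 10 + 0.8q → q* = 98.8506, p* = 89.0805.
With the tax, the buyer price exceeds the seller price by 48.5: (96 − 0.07q) − (10 + 0.8q) = 48.5 → q' = 43.1034.
Δq = 98.8506 − 43.1034 = 55.7472; the wedge equals the tax, 48.5.
Welfare loss = ½ × 55.7472 × 48.5 = $1351.87 thousand.

$1351.87 thousand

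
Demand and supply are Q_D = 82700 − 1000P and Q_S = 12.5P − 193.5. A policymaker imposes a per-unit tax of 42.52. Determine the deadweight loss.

In inverse form: demand P = 82.7 − 0.001Q, supply P = 15.48 + 0.08Q.
Competitive equilibrium: 82.7 − 0.001Q = 15.48 + 0.08Q → Q* = 829.8765, P* = 81.8701.
With the tax, the buyer price exceeds the seller price by 42.52: (82.7 − 0.001Q) − (15.48 + 0.08Q) = 42.52 → Q' = 304.9383.
ΔQ = 829.8765 − 304.9383 = 524.9382; the wedge equals the tax, 42.52.
The triangle = ½ × 524.9382 × 42.52 = 11160.19.

11160.19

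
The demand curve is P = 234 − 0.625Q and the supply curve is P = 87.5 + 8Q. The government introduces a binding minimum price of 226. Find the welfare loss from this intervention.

75.55

Competitive equilibrium: 234 − 0.625Q = 87.5 + 8Q → Q* = 16.9855, P* = 223.3841.
At the floor P = 226, quantity demanded = (234 − 226)/0.625 = 12.8.
Sellers' marginal cost at Q' = 12.8: 87.5 + 8·12.8 = 189.9.
ΔQ = 16.9855 − 12.8 = 4.1855; wedge = 226 − 189.9 = 36.1.
Deadweight loss = ½ × 4.1855 × 36.1 = 75.55.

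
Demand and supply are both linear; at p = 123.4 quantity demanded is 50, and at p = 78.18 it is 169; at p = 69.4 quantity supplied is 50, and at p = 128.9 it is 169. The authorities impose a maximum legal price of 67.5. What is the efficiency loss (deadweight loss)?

1868.37

Demand slope = (78.18 − 123.4)/(169 − 50) = −0.38, so p = 142.4 − 0.38q.
Supply slope = (128.9 − 69.4)/(169 − 50) = 0.5, so p = 44.4 + 0.5q.
Competitive equilibrium: 142.4 − 0.38q = 44.4 + 0.5q → q* = 111.3636, p* = 100.0818.
At the ceiling p = 67.5, quantity supplied = (67.5 − 44.4)/0.5 = 46.2.
Willingness to pay at q' = 46.2: 142.4 − 0.38·46.2 = 124.844.
Δq = 111.3636 − 46.2 = 65.1636; wedge = 124.844 − 67.5 = 57.344.
Welfare loss = ½ × 65.1636 × 57.344 = 1868.37.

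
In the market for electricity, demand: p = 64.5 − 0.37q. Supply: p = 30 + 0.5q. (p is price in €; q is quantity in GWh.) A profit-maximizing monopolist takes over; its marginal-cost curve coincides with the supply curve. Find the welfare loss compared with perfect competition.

€60.90

Competitive equilibrium: 64.5 − 0.37q = 30 + 0.5q → q* = 39.6552, p* = 49.8276.
Marginal revenue: MR = 64.5 − 0.74q. Set MR = MC: 64.5 − 0.74q = 30 + 0.5q → q_m = 27.8226.
Price p_m = 64.5 − 0.37·27.8226 = 54.2056; MC(q_m) = 30 + 0.5·27.8226 = 43.9113.
Competitive q* = 39.6552, so Δq = 11.8326; wedge = 54.2056 − 43.9113 = 10.2943.
Deadweight loss = ½ × 11.8326 × 10.2943 = €60.90.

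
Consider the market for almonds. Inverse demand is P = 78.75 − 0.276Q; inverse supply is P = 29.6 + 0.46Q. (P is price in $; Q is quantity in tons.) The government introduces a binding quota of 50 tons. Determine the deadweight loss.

$103.62

Competitive equilibrium: 78.75 − 0.276Q = 29.6 + 0.46Q → Q* = 66.7799, P* = 60.3188.
At Q = 50: demand price = 78.75 − 0.276·50 = 64.95; supply price = 29.6 + 0.46·50 = 52.6.
ΔQ = 66.7799 − 50 = 16.7799; wedge = 64.95 − 52.6 = 12.35.
The triangle = ½ × 16.7799 × 12.35 = $103.62.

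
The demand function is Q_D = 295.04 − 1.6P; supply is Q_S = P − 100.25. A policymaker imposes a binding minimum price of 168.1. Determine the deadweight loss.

536.84

In inverse form: demand P = 184.4 − 0.625Q, supply P = 100.25 + Q.
Competitive equilibrium: 184.4 − 0.625Q = 100.25 + Q → Q* = 51.7846, P* = 152.0346.
At the floor P = 168.1, quantity demanded = (184.4 − 168.1)/0.625 = 26.08.
Sellers' marginal cost at Q' = 26.08: 100.25 + 1·26.08 = 126.33.
ΔQ = 51.7846 − 26.08 = 25.7046; wedge = 168.1 − 126.33 = 41.77.
DWL = ½ × 25.7046 × 41.77 = 536.84.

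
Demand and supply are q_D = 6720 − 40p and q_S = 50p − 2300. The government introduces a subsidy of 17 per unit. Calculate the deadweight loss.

In inverse form: demand p = 168 − 0.025q, supply p = 46 + 0.02q.
Competitive equilibrium: 168 − 0.025q = 46 + 0.02q → q* = 2711.1111, p* = 100.2222.
The subsidy lowers effective supply by 17: p = 29 + 0.02q.
New quantity: 168 − 0.025q = 29 + 0.02q → q' = 3088.8889.
Overproduction Δq = 3088.8889 − 2711.1111 = 377.7778; wedge = subsidy = 17.
The triangle = ½ × 377.7778 × 17 = 3211.11.

3211.11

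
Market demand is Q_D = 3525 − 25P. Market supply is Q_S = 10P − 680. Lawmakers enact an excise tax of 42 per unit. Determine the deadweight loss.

6300

In inverse form: demand P = 141 − 0.04Q, supply P = 68 + 0.1Q.
Competitive equilibrium: 141 − 0.04Q = 68 + 0.1Q → Q* = 521.4286, P* = 120.1429.
With the tax, the buyer price exceeds the seller price by 42: (141 − 0.04Q) − (68 + 0.1Q) = 42 → Q' = 221.4286.
ΔQ = 521.4286 − 221.4286 = 300; the wedge equals the tax, 42.
The triangle = ½ × 300 × 42 = 6300.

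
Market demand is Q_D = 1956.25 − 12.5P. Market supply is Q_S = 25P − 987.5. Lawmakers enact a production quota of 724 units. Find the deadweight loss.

In inverse form: demand P = 156.5 − 0.08Q, supply P = 39.5 + 0.04Q.
Competitive equilibrium: 156.5 − 0.08Q = 39.5 + 0.04Q → Q* = 975, P* = 78.5.
At Q = 724: demand price = 156.5 − 0.08·724 = 98.58; supply price = 39.5 + 0.04·724 = 68.46.
ΔQ = 975 − 724 = 251; wedge = 98.58 − 68.46 = 30.12.
Welfare loss = ½ × 251 × 30.12 = 3780.06.

3780.06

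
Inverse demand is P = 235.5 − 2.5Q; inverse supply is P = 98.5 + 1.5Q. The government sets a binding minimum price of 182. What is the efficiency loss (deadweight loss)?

330.245

Competitive equilibrium: 235.5 − 2.5Q = 98.5 + 1.5Q → Q* = 34.25, P* = 149.875.
At the floor P = 182, quantity demanded = (235.5 − 182)/2.5 = 21.4.
Sellers' marginal cost at Q' = 21.4: 98.5 + 1.5·21.4 = 130.6.
ΔQ = 34.25 − 21.4 = 12.85; wedge = 182 − 130.6 = 51.4.
Welfare loss = ½ × 12.85 × 51.4 = 330.245.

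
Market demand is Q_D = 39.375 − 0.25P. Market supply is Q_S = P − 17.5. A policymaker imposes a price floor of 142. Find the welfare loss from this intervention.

In inverse form: demand P = 157.5 − 4Q, supply P = 17.5 + Q.
Competitive equilibrium: 157.5 − 4Q = 17.5 + Q → Q* = 28, P* = 45.5.
At the floor P = 142, quantity demanded = (157.5 − 142)/4 = 3.875.
Sellers' marginal cost at Q' = 3.875: 17.5 + 1·3.875 = 21.375.
ΔQ = 28 − 3.875 = 24.125; wedge = 142 − 21.375 = 120.625.
The triangle = ½ × 24.125 × 120.625 = 1455.04.

1455.04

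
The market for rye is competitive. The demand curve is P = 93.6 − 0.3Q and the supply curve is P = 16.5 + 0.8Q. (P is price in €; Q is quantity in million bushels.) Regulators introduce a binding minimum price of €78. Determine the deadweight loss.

€180 million

Competitive equilibrium: 93.6 − 0.3Q = 16.5 + 0.8Q → Q* = 70.0909, P* = 72.5727.
At the floor P = 78, quantity demanded = (93.6 − 78)/0.3 = 52.
Sellers' marginal cost at Q' = 52: 16.5 + 0.8·52 = 58.1.
ΔQ = 70.0909 − 52 = 18.0909; wedge = 78 − 58.1 = 19.9.
Deadweight loss = ½ × 18.0909 × 19.9 = €180 million.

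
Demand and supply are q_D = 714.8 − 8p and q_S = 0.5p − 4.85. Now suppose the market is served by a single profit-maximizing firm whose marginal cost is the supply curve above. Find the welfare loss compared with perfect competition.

In inverse form: demand p = 89.35 − 0.125q, supply p = 9.7 + 2q.
Competitive equilibrium: 89.35 − 0.125q = 9.7 + 2q → q* = 37.4824, p* = 84.6647.
Marginal revenue: MR = 89.35 − 0.25q. Set MR = MC: 89.35 − 0.25q = 9.7 + 2q → q_m = 35.4.
Price p_m = 89.35 − 0.125·35.4 = 84.925; MC(q_m) = 9.7 + 2·35.4 = 80.5.
Competitive q* = 37.4824, so Δq = 2.0824; wedge = 84.925 − 80.5 = 4.425.
The triangle = ½ × 2.0824 × 4.425 = 4.61.

4.61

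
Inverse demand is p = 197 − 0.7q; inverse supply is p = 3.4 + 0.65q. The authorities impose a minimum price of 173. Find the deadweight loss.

Competitive equilibrium: 197 − 0.7q = 3.4 + 0.65q → q* = 143.4074, p* = 96.6148.
At the floor p = 173, quantity demanded = (197 − 173)/0.7 = 34.2857.
Sellers' marginal cost at q' = 34.2857: 3.4 + 0.65·34.2857 = 25.6857.
Δq = 143.4074 − 34.2857 = 109.1217; wedge = 173 − 25.6857 = 147.3143.
Welfare loss = ½ × 109.1217 × 147.3143 = 8037.59.

8037.59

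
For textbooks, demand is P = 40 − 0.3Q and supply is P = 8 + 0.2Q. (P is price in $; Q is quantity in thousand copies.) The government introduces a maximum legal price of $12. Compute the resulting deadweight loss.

Competitive equilibrium: 40 − 0.3Q = 8 + 0.2Q → Q* = 64, P* = 20.8.
At the ceiling P = 12, quantity supplied = (12 − 8)/0.2 = 20.
Willingness to pay at Q' = 20: 40 − 0.3·20 = 34.
ΔQ = 64 − 20 = 44; wedge = 34 − 12 = 22.
Welfare loss = ½ × 44 × 22 = $484 thousand.

$484 thousand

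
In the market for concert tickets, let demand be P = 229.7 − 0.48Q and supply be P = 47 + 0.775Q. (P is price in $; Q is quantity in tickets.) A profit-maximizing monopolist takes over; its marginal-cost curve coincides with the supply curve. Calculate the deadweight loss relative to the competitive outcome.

$1017.86

Competitive equilibrium: 229.7 − 0.48Q = 47 + 0.775Q → Q* = 145.5777, P* = 159.8227.
Marginal revenue: MR = 229.7 − 0.96Q. Set MR = MC: 229.7 − 0.96Q = 47 + 0.775Q → Q_m = 105.3026.
Price P_m = 229.7 − 0.48·105.3026 = 179.1548; MC(Q_m) = 47 + 0.775·105.3026 = 128.6095.
Competitive Q* = 145.5777, so ΔQ = 40.2751; wedge = 179.1548 − 128.6095 = 50.5453.
DWL = ½ × 40.2751 × 50.5453 = $1017.86.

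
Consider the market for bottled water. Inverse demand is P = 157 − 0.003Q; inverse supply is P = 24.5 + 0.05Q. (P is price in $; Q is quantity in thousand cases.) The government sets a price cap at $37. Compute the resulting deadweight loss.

Competitive equilibrium: 157 − 0.003Q = 24.5 + 0.05Q → Q* = 2500, P* = 149.5.
At the ceiling P = 37, quantity supplied = (37 − 24.5)/0.05 = 250.
Willingness to pay at Q' = 250: 157 − 0.003·250 = 156.25.
ΔQ = 2500 − 250 = 2250; wedge = 156.25 − 37 = 119.25.
DWL = ½ × 2250 × 119.25 = $134156.25 thousand.

$134156.25 thousand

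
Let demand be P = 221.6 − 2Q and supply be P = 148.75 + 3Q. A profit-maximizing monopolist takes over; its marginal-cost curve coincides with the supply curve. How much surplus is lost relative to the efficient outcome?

43.32

Competitive equilibrium: 221.6 − 2Q = 148.75 + 3Q → Q* = 14.57, P* = 192.46.
Marginal revenue: MR = 221.6 − 4Q. Set MR = MC: 221.6 − 4Q = 148.75 + 3Q → Q_m = 10.4071.
Price P_m = 221.6 − 2·10.4071 = 200.7858; MC(Q_m) = 148.75 + 3·10.4071 = 179.9713.
Competitive Q* = 14.57, so ΔQ = 4.1629; wedge = 200.7858 − 179.9713 = 20.8145.
DWL = ½ × 4.1629 × 20.8145 = 43.32.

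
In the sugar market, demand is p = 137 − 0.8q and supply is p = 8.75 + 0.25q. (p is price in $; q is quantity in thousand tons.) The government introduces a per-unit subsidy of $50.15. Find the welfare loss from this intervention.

$1197.63 thousand

Competitive equilibrium: 137 − 0.8q = 8.75 + 0.25q → q* = 122.1429, p* = 39.2857.
The subsidy lowers effective supply by 50.15: p = 0.25q − 41.4.
New quantity: 137 − 0.8q = 0.25q − 41.4 → q' = 169.9048.
Overproduction Δq = 169.9048 − 122.1429 = 47.7619; wedge = subsidy = 50.15.
Deadweight loss = ½ × 47.7619 × 50.15 = $1197.63 thousand.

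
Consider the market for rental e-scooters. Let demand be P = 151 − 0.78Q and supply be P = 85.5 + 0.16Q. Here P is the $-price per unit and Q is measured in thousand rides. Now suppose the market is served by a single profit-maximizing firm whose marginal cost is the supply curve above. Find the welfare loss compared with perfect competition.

Competitive equilibrium: 151 − 0.78Q = 85.5 + 0.16Q → Q* = 69.6809, P* = 96.6489.
Marginal revenue: MR = 151 − 1.56Q. Set MR = MC: 151 − 1.56Q = 85.5 + 0.16Q → Q_m = 38.0814.
Price P_m = 151 − 0.78·38.0814 = 121.2965; MC(Q_m) = 85.5 + 0.16·38.0814 = 91.593.
Competitive Q* = 69.6809, so ΔQ = 31.5995; wedge = 121.2965 − 91.593 = 29.7035.
Deadweight loss = ½ × 31.5995 × 29.7035 = $469.31 thousand.

$469.31 thousand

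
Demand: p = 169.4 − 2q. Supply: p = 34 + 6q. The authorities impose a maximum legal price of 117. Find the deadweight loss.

38.23

Competitive equilibrium: 169.4 − 2q = 34 + 6q → q* = 16.925, p* = 135.55.
At the ceiling p = 117, quantity supplied = (117 − 34)/6 = 13.8333.
Willingness to pay at q' = 13.8333: 169.4 − 2·13.8333 = 141.7334.
Δq = 16.925 − 13.8333 = 3.0917; wedge = 141.7334 − 117 = 24.7334.
DWL = ½ × 3.0917 × 24.7334 = 38.23.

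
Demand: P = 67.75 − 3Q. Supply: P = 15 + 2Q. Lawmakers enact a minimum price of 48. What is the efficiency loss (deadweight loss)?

Competitive equilibrium: 67.75 − 3Q = 15 + 2Q → Q* = 10.55, P* = 36.1.
At the floor P = 48, quantity demanded = (67.75 − 48)/3 = 6.5833.
Sellers' marginal cost at Q' = 6.5833: 15 + 2·6.5833 = 28.1666.
ΔQ = 10.55 − 6.5833 = 3.9667; wedge = 48 − 28.1666 = 19.8334.
Welfare loss = ½ × 3.9667 × 19.8334 = 39.34.

39.34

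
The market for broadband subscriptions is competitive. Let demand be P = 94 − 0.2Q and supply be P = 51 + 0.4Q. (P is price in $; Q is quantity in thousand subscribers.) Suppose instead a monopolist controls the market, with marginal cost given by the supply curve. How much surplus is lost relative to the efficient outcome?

Competitive equilibrium: 94 − 0.2Q = 51 + 0.4Q → Q* = 71.6667, P* = 79.6667.
Marginal revenue: MR = 94 − 0.4Q. Set MR = MC: 94 − 0.4Q = 51 + 0.4Q → Q_m = 53.75.
Price P_m = 94 − 0.2·53.75 = 83.25; MC(Q_m) = 51 + 0.4·53.75 = 72.5.
Competitive Q* = 71.6667, so ΔQ = 17.9167; wedge = 83.25 − 72.5 = 10.75.
The triangle = ½ × 17.9167 × 10.75 = $96.30 thousand.

$96.30 thousand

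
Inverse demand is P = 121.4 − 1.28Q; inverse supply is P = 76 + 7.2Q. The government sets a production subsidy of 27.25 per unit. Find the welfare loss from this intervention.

43.78

Competitive equilibrium: 121.4 − 1.28Q = 76 + 7.2Q → Q* = 5.3538, P* = 114.5472.
The subsidy lowers effective supply by 27.25: P = 48.75 + 7.2Q.
New quantity: 121.4 − 1.28Q = 48.75 + 7.2Q → Q' = 8.5672.
Overproduction ΔQ = 8.5672 − 5.3538 = 3.2134; wedge = subsidy = 27.25.
Deadweight loss = ½ × 3.2134 × 27.25 = 43.78.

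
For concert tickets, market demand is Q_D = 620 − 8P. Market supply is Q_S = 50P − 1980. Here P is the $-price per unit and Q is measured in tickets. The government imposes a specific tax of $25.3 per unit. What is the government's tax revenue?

$2198.48

In inverse form: demand P = 77.5 − 0.125Q, supply P = 39.6 + 0.02Q.
Competitive equilibrium: 77.5 − 0.125Q = 39.6 + 0.02Q → Q* = 261.3793, P* = 44.8276.
With the tax, the buyer price exceeds the seller price by 25.3: (77.5 − 0.125Q) − (39.6 + 0.02Q) = 25.3 → Q' = 86.8966.
Tax revenue = 25.3 × 86.8966 = $2198.48.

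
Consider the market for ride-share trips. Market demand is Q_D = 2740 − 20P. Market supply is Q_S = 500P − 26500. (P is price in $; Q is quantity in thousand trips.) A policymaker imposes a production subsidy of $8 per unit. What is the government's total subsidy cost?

In inverse form: demand P = 137 − 0.05Q, supply P = 53 + 0.002Q.
Competitive equilibrium: 137 − 0.05Q = 53 + 0.002Q → Q* = 1615.3846, P* = 56.2308.
The subsidy lowers effective supply by 8: P = 45 + 0.002Q.
New quantity: 137 − 0.05Q = 45 + 0.002Q → Q' = 1769.2308.
Total subsidy cost = 8 × 1769.2308 = $14153.85 thousand.

$14153.85 thousand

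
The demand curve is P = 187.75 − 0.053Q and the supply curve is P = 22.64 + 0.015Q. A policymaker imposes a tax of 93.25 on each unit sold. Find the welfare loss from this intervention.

63937.96

Competitive equilibrium: 187.75 − 0.053Q = 22.64 + 0.015Q → Q* = 2428.0882, P* = 59.0613.
With the tax, the buyer price exceeds the seller price by 93.25: (187.75 − 0.053Q) − (22.64 + 0.015Q) = 93.25 → Q' = 1056.7647.
ΔQ = 2428.0882 − 1056.7647 = 1371.3235; the wedge equals the tax, 93.25.
Deadweight loss = ½ × 1371.3235 × 93.25 = 63937.96.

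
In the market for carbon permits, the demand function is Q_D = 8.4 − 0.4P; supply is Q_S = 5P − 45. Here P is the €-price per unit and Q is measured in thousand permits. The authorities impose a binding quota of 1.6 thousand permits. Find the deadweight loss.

In inverse form: demand P = 21 − 2.5Q, supply P = 9 + 0.2Q.
Competitive equilibrium: 21 − 2.5Q = 9 + 0.2Q → Q* = 4.4444, P* = 9.8889.
At Q = 1.6: demand price = 21 − 2.5·1.6 = 17; supply price = 9 + 0.2·1.6 = 9.32.
ΔQ = 4.4444 − 1.6 = 2.8444; wedge = 17 − 9.32 = 7.68.
Deadweight loss = ½ × 2.8444 × 7.68 = €10.92 thousand.

€10.92 thousand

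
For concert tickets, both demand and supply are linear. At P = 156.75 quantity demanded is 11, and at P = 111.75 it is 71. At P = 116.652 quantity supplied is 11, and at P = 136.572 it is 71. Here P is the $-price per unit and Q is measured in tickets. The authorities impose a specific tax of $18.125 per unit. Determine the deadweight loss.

Demand slope = (111.75 − 156.75)/(71 − 11) = −0.75, so P = 165 − 0.75Q.
Supply slope = (136.572 − 116.652)/(71 − 11) = 0.332, so P = 113 + 0.332Q.
Competitive equilibrium: 165 − 0.75Q = 113 + 0.332Q → Q* = 48.0591, P* = 128.9556.
With the tax, the buyer price exceeds the seller price by 18.125: (165 − 0.75Q) − (113 + 0.332Q) = 18.125 → Q' = 31.3078.
ΔQ = 48.0591 − 31.3078 = 16.7513; the wedge equals the tax, 18.125.
DWL = ½ × 16.7513 × 18.125 = $151.81.

$151.81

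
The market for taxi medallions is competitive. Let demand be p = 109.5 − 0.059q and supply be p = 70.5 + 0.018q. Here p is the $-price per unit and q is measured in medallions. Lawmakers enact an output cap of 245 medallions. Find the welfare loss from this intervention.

$2632.59

Competitive equilibrium: 109.5 − 0.059q = 70.5 + 0.018q → q* = 506.4935, p* = 79.6169.
At q = 245: demand price = 109.5 − 0.059·245 = 95.045; supply price = 70.5 + 0.018·245 = 74.91.
Δq = 506.4935 − 245 = 261.4935; wedge = 95.045 − 74.91 = 20.135.
DWL = ½ × 261.4935 × 20.135 = $2632.59.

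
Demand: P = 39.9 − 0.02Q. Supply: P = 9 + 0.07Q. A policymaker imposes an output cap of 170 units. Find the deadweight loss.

1352

Competitive equilibrium: 39.9 − 0.02Q = 9 + 0.07Q → Q* = 343.3333, P* = 33.0333.
At Q = 170: demand price = 39.9 − 0.02·170 = 36.5; supply price = 9 + 0.07·170 = 20.9.
ΔQ = 343.3333 − 170 = 173.3333; wedge = 36.5 − 20.9 = 15.6.
DWL = ½ × 173.3333 × 15.6 = 1352.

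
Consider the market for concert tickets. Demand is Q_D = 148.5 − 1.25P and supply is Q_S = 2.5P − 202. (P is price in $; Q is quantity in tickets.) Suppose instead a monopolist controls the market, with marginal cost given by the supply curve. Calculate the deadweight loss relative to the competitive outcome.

In inverse form: demand P = 118.8 − 0.8Q, supply P = 80.8 + 0.4Q.
Competitive equilibrium: 118.8 − 0.8Q = 80.8 + 0.4Q → Q* = 31.6667, P* = 93.4667.
Marginal revenue: MR = 118.8 − 1.6Q. Set MR = MC: 118.8 − 1.6Q = 80.8 + 0.4Q → Q_m = 19.
Price P_m = 118.8 − 0.8·19 = 103.6; MC(Q_m) = 80.8 + 0.4·19 = 88.4.
Competitive Q* = 31.6667, so ΔQ = 12.6667; wedge = 103.6 − 88.4 = 15.2.
Welfare loss = ½ × 12.6667 × 15.2 = $96.27.

$96.27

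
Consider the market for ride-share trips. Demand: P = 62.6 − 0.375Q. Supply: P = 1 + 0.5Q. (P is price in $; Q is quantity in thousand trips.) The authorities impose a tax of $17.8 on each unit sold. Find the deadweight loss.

$181.05 thousand

Competitive equilibrium: 62.6 − 0.375Q = 1 + 0.5Q → Q* = 70.4, P* = 36.2.
With the tax, the buyer price exceeds the seller price by 17.8: (62.6 − 0.375Q) − (1 + 0.5Q) = 17.8 → Q' = 50.0571.
ΔQ = 70.4 − 50.0571 = 20.3429; the wedge equals the tax, 17.8.
The triangle = ½ × 20.3429 × 17.8 = $181.05 thousand.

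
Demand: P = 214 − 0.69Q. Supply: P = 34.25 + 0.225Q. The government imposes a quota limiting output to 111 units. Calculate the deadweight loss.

3340.38

Competitive equilibrium: 214 − 0.69Q = 34.25 + 0.225Q → Q* = 196.4481, P* = 78.4508.
At Q = 111: demand price = 214 − 0.69·111 = 137.41; supply price = 34.25 + 0.225·111 = 59.225.
ΔQ = 196.4481 − 111 = 85.4481; wedge = 137.41 − 59.225 = 78.185.
Welfare loss = ½ × 85.4481 × 78.185 = 3340.38.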